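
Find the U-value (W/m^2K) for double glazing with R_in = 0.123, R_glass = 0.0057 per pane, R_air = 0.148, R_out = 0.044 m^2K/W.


Total thermal resistance (series):
  R_total = R_in + R_glass + R_air + R_glass + R_out
  R_total = 0.123 + 0.0057 + 0.148 + 0.0057 + 0.044 = 0.3264 m^2K/W
U-value = 1 / R_total = 1 / 0.3264 = 3.064 W/m^2K

3.064 W/m^2K


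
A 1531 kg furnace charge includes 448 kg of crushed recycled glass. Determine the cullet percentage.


Cullet ratio = (cullet mass / total batch mass) * 100
  Ratio = 448 / 1531 * 100 = 29.26%

29.26%


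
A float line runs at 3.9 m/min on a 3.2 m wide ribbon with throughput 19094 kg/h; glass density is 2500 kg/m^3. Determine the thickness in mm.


Ribbon cross-section from mass balance:
  Volume rate = throughput / density = 19094 / 2500 = 7.6376 m^3/h
  thickness = volume rate / (speed * 60 * width), i.e.
  thickness = throughput / (60 * speed * width * density) * 1000
  thickness = 19094 / (60 * 3.9 * 3.2 * 2500) * 1000 = 10.2 mm

10.2 mm


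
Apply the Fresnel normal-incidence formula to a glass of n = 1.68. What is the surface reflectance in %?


Fresnel reflectance at normal incidence:
  R = ((n - 1)/(n + 1))^2
  (n - 1)/(n + 1) = (1.68 - 1)/(1.68 + 1) = 0.253731
  R = 0.253731^2 = 0.0643794
  R(%) = 0.0643794 * 100 = 6.438%

6.438%


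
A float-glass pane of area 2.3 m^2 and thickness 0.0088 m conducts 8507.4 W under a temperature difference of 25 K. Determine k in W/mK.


Fourier's law rearranged: k = Q * t / (A * dT)
  Numerator = 8507.4 * 0.0088 = 74.86512
  Denominator = 2.3 * 25 = 57.5
  k = 74.86512 / 57.5 = 1.302 W/mK

1.302 W/mK


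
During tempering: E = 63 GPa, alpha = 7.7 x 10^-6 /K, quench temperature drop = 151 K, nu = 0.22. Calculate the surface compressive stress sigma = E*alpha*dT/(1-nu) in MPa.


Tempering stress: sigma = E * alpha * dT / (1 - nu)
  E (MPa) = 63 * 1000 = 63000
  Numerator = 63000 * (7.7 x 10^-6) * 151 = 73.2501
  Denominator = 1 - 0.22 = 0.78
  sigma = 73.2501 / 0.78 = 93.9 MPa

93.9 MPa


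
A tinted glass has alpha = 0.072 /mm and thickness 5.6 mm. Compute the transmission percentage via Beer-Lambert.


Beer-Lambert law: T = exp(-alpha * thickness)
  exponent = -0.072 * 5.6 = -0.4032
  T = exp(-0.4032) = 0.6682
  Percentage = 0.6682 * 100 = 66.82%

66.82%


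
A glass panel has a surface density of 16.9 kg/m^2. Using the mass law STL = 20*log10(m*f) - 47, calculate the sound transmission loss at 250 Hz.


Mass law: STL = 20 * log10(m * f) - 47
  m * f = 16.9 * 250 = 4225
  log10(4225) = 3.62583
  STL = 20 * 3.62583 - 47 = 72.5166 - 47 = 25.5 dB

25.5 dB


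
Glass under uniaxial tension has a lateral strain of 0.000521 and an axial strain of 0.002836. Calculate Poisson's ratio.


Poisson's ratio: nu = lateral strain / axial strain
  nu = 0.000521 / 0.002836 = 0.1837

0.1837


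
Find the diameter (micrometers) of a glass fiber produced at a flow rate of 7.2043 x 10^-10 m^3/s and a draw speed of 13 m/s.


Cross-sectional area from continuity:
  A = Q / v = 7.2043 x 10^-10 / 13 = 5.541769 x 10^-11 m^2
Diameter from circular cross-section:
  d = sqrt(4A / pi) * 10^6 (m -> um)
  d = sqrt(4 * 5.541769 x 10^-11 / pi) * 10^6 = 8.4 um

8.4 um


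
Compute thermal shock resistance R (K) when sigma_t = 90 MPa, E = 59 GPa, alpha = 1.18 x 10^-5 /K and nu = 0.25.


Thermal shock resistance: R = sigma * (1 - nu) / (E * alpha)
  Numerator = 90 * (1 - 0.25) = 67.5
  Denominator = 59 * 1000 * (1.18 x 10^-5) = 0.6962
  R = 67.5 / 0.6962 = 97.0 K

97.0 K


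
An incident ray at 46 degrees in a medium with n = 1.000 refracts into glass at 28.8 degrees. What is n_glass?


Apply Snell's law: n1 * sin(theta1) = n2 * sin(theta2)
  n2 = n1 * sin(theta1) / sin(theta2)
  sin(46) = 0.71934
  sin(28.8) = 0.481754
  n2 = 1.000 * 0.71934 / 0.481754 = 1.4932

1.4932


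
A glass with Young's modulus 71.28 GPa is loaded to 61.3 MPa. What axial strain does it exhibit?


Rearrange E = sigma / epsilon:
  epsilon = sigma / E
  E (MPa) = 71.28 * 1000 = 71280
  epsilon = 61.3 / 71280 = 0.00086

0.00086


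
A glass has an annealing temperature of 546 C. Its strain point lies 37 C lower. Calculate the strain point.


Strain point = annealing point - difference:
  T_strain = 546 - 37 = 509 C

509 C


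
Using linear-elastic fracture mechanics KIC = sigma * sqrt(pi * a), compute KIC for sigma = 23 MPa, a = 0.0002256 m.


Fracture toughness: KIC = sigma * sqrt(pi * a)
  pi * a = pi * 0.0002256 = 0.000708743
  sqrt(pi * a) = 0.026622
  KIC = 23 * 0.026622 = 0.612 MPa*sqrt(m)

0.612 MPa*sqrt(m)


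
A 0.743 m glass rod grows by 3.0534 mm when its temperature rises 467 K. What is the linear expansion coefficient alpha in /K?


Rearrange dL = alpha * L0 * dT for alpha:
  alpha = dL / (L0 * dT)
  alpha = (3.0534 / 1000) / (0.743 * 467) = 0.0000088 /K = 8.8 x 10^-6 /K

8.8 x 10^-6 /K


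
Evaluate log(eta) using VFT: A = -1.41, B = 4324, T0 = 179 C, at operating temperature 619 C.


VFT equation: log(eta) = A + B / (T - T0)
  T - T0 = 619 - 179 = 440
  B / (T - T0) = 4324 / 440 = 9.827
  log(eta) = -1.41 + 9.827 = 8.417

8.417


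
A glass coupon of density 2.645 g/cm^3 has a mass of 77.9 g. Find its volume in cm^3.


Rearrange rho = m / V:
  V = m / rho
  V = 77.9 / 2.645 = 29.452 cm^3

29.452 cm^3


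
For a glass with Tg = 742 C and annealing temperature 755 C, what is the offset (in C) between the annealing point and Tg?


Offset = T_anneal - Tg:
  offset = 755 - 742 = 13 C

13 C


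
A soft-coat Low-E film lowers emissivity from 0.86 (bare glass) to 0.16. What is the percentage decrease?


Percentage reduction = (1 - coated/uncoated) * 100
  Ratio = 0.16 / 0.86 = 0.186
  Reduction = (1 - 0.186) * 100 = 81.4%

81.4%


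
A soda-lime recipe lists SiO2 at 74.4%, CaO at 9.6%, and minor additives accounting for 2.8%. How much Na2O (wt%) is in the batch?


Pieces sum to 100%:
  Na2O = 100 - (SiO2 + CaO + others)
  Na2O = 100 - (74.4 + 9.6 + 2.8) = 13.2%

13.2%


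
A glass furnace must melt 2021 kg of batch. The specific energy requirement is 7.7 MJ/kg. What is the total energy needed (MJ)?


Total energy = mass * specific energy
  E = 2021 * 7.7 = 15561.7 MJ

15561.7 MJ


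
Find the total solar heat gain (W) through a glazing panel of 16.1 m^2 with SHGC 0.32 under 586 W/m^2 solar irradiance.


Solar heat gain: Q = Area * SHGC * Irradiance
  Q = 16.1 * 0.32 * 586 = 3019.1 W

3019.1 W


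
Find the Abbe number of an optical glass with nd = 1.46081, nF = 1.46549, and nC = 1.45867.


Abbe number formula: Vd = (nd - 1) / (nF - nC)
  nd - 1 = 1.46081 - 1 = 0.46081
  nF - nC = 1.46549 - 1.45867 = 0.00682
  Vd = 0.46081 / 0.00682 = 67.57

67.57


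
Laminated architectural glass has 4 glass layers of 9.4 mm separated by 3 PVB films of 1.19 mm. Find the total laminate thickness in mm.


Total thickness = glass contribution + PVB contribution
  Glass: 4 * 9.4 = 37.6 mm
  PVB: 3 * 1.19 = 3.57 mm
  Total = 37.6 + 3.57 = 41.17 mm

41.17 mm


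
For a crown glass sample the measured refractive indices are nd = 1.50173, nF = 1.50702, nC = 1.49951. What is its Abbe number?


Abbe number formula: Vd = (nd - 1) / (nF - nC)
  nd - 1 = 1.50173 - 1 = 0.50173
  nF - nC = 1.50702 - 1.49951 = 0.00751
  Vd = 0.50173 / 0.00751 = 66.81

66.81


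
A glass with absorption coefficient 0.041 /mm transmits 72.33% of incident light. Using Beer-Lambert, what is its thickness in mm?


Rearrange T = exp(-alpha * thickness):
  thickness = -ln(T) / alpha
  T = 72.33/100 = 0.7233
  ln(T) = -0.32393
  -ln(T) = 0.32393
  thickness = 0.32393 / 0.041 = 7.9 mm

7.9 mm


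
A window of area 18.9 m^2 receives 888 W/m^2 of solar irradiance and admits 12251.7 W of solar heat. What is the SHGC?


Rearrange Q = Area * SHGC * Irradiance:
  SHGC = Q / (Area * Irradiance)
  SHGC = 12251.7 / (18.9 * 888) = 0.73

0.73


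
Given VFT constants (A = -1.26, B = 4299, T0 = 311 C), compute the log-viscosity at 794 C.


VFT equation: log(eta) = A + B / (T - T0)
  T - T0 = 794 - 311 = 483
  B / (T - T0) = 4299 / 483 = 8.901
  log(eta) = -1.26 + 8.901 = 7.641

7.641


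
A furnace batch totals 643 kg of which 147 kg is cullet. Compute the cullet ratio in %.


Cullet ratio = (cullet mass / total batch mass) * 100
  Ratio = 147 / 643 * 100 = 22.86%

22.86%


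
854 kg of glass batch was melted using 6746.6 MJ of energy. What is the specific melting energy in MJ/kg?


Rearrange E = m * s for s:
  s = E / m
  s = 6746.6 / 854 = 7.9 MJ/kg

7.9 MJ/kg


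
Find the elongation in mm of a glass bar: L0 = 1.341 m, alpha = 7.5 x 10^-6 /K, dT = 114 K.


Thermal expansion formula: dL = alpha * L0 * dT
  dL = (7.5 x 10^-6) * 1.341 * 114 = 0.00114656 m
Convert to mm: 0.00114656 * 1000 = 1.1466 mm

1.1466 mm


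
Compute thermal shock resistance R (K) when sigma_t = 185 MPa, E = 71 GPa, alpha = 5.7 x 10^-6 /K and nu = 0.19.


Thermal shock resistance: R = sigma * (1 - nu) / (E * alpha)
  Numerator = 185 * (1 - 0.19) = 149.85
  Denominator = 71 * 1000 * (5.7 x 10^-6) = 0.4047
  R = 149.85 / 0.4047 = 370.3 K

370.3 K


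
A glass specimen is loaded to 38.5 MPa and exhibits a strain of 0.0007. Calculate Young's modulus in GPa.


Young's modulus: E = stress / strain
  E = 38.5 MPa / 0.0007 = 55000 MPa
Convert to GPa: 55000 / 1000 = 55.0 GPa

55.0 GPa


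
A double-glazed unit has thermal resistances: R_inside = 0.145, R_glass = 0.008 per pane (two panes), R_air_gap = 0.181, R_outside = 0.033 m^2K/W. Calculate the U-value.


Total thermal resistance (series):
  R_total = R_in + R_glass + R_air + R_glass + R_out
  R_total = 0.145 + 0.008 + 0.181 + 0.008 + 0.033 = 0.375 m^2K/W
U-value = 1 / R_total = 1 / 0.375 = 2.667 W/m^2K

2.667 W/m^2K


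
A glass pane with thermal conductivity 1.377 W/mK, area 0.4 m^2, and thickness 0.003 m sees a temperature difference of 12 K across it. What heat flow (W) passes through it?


Fourier's law: Q = k * A * dT / t
  Q = 1.377 * 0.4 * 12 / 0.003
  Q = 6.6096 / 0.003 = 2203.2 W

2203.2 W


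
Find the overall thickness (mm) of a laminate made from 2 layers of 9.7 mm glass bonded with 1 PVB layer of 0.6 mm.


Total thickness = glass contribution + PVB contribution
  Glass: 2 * 9.7 = 19.4 mm
  PVB: 1 * 0.6 = 0.6 mm
  Total = 19.4 + 0.6 = 20.0 mm

20.0 mm


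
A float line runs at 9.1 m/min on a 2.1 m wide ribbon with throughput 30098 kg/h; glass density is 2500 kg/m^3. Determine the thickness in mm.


Ribbon cross-section from mass balance:
  Volume rate = throughput / density = 30098 / 2500 = 12.0392 m^3/h
  thickness = volume rate / (speed * 60 * width), i.e.
  thickness = throughput / (60 * speed * width * density) * 1000
  thickness = 30098 / (60 * 9.1 * 2.1 * 2500) * 1000 = 10.5 mm

10.5 mm


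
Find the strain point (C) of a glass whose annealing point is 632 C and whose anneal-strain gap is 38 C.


Strain point = annealing point - difference:
  T_strain = 632 - 38 = 594 C

594 C


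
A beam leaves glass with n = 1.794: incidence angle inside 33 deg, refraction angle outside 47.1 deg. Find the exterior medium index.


Apply Snell's law: n1 * sin(theta1) = n2 * sin(theta2)
  n2 = n1 * sin(theta1) / sin(theta2)
  sin(33) = 0.544639
  sin(47.1) = 0.732543
  n2 = 1.794 * 0.544639 / 0.732543 = 1.3338

1.3338


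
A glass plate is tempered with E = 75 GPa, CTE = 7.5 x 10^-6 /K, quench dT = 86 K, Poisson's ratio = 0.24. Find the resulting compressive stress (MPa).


Tempering stress: sigma = E * alpha * dT / (1 - nu)
  E (MPa) = 75 * 1000 = 75000
  Numerator = 75000 * (7.5 x 10^-6) * 86 = 48.375
  Denominator = 1 - 0.24 = 0.76
  sigma = 48.375 / 0.76 = 63.7 MPa

63.7 MPa


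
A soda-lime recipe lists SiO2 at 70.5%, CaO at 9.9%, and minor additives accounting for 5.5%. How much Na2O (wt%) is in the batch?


Pieces sum to 100%:
  Na2O = 100 - (SiO2 + CaO + others)
  Na2O = 100 - (70.5 + 9.9 + 5.5) = 14.1%

14.1%


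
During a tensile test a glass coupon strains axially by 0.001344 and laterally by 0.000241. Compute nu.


Poisson's ratio: nu = lateral strain / axial strain
  nu = 0.000241 / 0.001344 = 0.1793

0.1793


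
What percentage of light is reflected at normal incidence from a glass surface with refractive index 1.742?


Fresnel reflectance at normal incidence:
  R = ((n - 1)/(n + 1))^2
  (n - 1)/(n + 1) = (1.742 - 1)/(1.742 + 1) = 0.270605
  R = 0.270605^2 = 0.0732271
  R(%) = 0.0732271 * 100 = 7.323%

7.323%


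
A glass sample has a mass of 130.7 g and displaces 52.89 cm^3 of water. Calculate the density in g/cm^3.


Use the definition of density:
  rho = mass / volume
  rho = 130.7 / 52.89 = 2.471 g/cm^3

2.471 g/cm^3


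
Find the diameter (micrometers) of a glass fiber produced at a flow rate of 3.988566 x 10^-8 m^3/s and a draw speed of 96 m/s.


Cross-sectional area from continuity:
  A = Q / v = 3.988566 x 10^-8 / 96 = 4.154756 x 10^-10 m^2
Diameter from circular cross-section:
  d = sqrt(4A / pi) * 10^6 (m -> um)
  d = sqrt(4 * 4.154756 x 10^-10 / pi) * 10^6 = 23.0 um

23.0 um


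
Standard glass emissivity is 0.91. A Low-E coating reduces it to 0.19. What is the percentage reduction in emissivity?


Percentage reduction = (1 - coated/uncoated) * 100
  Ratio = 0.19 / 0.91 = 0.2088
  Reduction = (1 - 0.2088) * 100 = 79.1%

79.1%


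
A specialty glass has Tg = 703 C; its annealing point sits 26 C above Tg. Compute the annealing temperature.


The annealing temperature is Tg plus the offset:
  T_anneal = 703 + 26 = 729 C

729 C


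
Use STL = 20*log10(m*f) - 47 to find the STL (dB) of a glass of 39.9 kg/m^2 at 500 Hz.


Mass law: STL = 20 * log10(m * f) - 47
  m * f = 39.9 * 500 = 19950
  log10(19950) = 4.29994
  STL = 20 * 4.29994 - 47 = 85.9988 - 47 = 39.0 dB

39.0 dB


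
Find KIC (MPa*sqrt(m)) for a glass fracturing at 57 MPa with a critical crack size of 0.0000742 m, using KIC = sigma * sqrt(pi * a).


Fracture toughness: KIC = sigma * sqrt(pi * a)
  pi * a = pi * 0.0000742 = 0.000233106
  sqrt(pi * a) = 0.015268
  KIC = 57 * 0.015268 = 0.87 MPa*sqrt(m)

0.87 MPa*sqrt(m)


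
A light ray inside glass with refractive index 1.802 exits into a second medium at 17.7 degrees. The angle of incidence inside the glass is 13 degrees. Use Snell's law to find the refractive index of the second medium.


Apply Snell's law: n1 * sin(theta1) = n2 * sin(theta2)
  n2 = n1 * sin(theta1) / sin(theta2)
  sin(13) = 0.224951
  sin(17.7) = 0.304033
  n2 = 1.802 * 0.224951 / 0.304033 = 1.3333

1.3333


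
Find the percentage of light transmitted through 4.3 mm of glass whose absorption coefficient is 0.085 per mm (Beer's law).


Beer-Lambert law: T = exp(-alpha * thickness)
  exponent = -0.085 * 4.3 = -0.3655
  T = exp(-0.3655) = 0.6938
  Percentage = 0.6938 * 100 = 69.38%

69.38%


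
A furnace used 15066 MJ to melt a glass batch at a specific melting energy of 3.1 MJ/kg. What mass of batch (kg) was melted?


Rearrange E = m * s for m:
  m = E / s
  m = 15066 / 3.1 = 4860.0 kg

4860.0 kg


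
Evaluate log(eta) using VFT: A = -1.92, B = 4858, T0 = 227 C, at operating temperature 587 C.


VFT equation: log(eta) = A + B / (T - T0)
  T - T0 = 587 - 227 = 360
  B / (T - T0) = 4858 / 360 = 13.494
  log(eta) = -1.92 + 13.494 = 11.574

11.574


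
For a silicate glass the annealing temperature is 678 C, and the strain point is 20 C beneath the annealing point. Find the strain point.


Strain point = annealing point - difference:
  T_strain = 678 - 20 = 658 C

658 C


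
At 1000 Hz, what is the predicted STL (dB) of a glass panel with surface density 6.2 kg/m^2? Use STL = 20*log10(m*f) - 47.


Mass law: STL = 20 * log10(m * f) - 47
  m * f = 6.2 * 1000 = 6200
  log10(6200) = 3.79239
  STL = 20 * 3.79239 - 47 = 75.8478 - 47 = 28.8 dB

28.8 dB


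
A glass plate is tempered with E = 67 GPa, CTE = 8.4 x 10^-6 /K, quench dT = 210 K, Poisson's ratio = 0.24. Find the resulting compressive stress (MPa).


Tempering stress: sigma = E * alpha * dT / (1 - nu)
  E (MPa) = 67 * 1000 = 67000
  Numerator = 67000 * (8.4 x 10^-6) * 210 = 118.188
  Denominator = 1 - 0.24 = 0.76
  sigma = 118.188 / 0.76 = 155.5 MPa

155.5 MPa


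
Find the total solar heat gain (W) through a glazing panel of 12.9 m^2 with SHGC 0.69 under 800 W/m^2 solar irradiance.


Solar heat gain: Q = Area * SHGC * Irradiance
  Q = 12.9 * 0.69 * 800 = 7120.8 W

7120.8 W


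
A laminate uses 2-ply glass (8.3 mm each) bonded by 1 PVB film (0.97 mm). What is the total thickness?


Total thickness = glass contribution + PVB contribution
  Glass: 2 * 8.3 = 16.6 mm
  PVB: 1 * 0.97 = 0.97 mm
  Total = 16.6 + 0.97 = 17.57 mm

17.57 mm


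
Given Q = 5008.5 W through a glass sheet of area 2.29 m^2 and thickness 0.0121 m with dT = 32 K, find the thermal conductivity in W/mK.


Fourier's law rearranged: k = Q * t / (A * dT)
  Numerator = 5008.5 * 0.0121 = 60.60285
  Denominator = 2.29 * 32 = 73.28
  k = 60.60285 / 73.28 = 0.827 W/mK

0.827 W/mK


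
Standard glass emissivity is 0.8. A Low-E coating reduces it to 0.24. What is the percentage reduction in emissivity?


Percentage reduction = (1 - coated/uncoated) * 100
  Ratio = 0.24 / 0.8 = 0.3
  Reduction = (1 - 0.3) * 100 = 70.0%

70.0%


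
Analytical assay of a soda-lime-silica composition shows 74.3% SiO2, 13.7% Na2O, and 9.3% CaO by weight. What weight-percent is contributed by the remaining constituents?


Sum the three major oxides:
  SiO2 + Na2O + CaO = 74.3 + 13.7 + 9.3 = 97.3%
Subtract from 100%:
  Others = 100 - 97.3 = 2.7%

2.7%


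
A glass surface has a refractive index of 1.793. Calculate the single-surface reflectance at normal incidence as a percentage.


Fresnel reflectance at normal incidence:
  R = ((n - 1)/(n + 1))^2
  (n - 1)/(n + 1) = (1.793 - 1)/(1.793 + 1) = 0.283924
  R = 0.283924^2 = 0.0806128
  R(%) = 0.0806128 * 100 = 8.061%

8.061%


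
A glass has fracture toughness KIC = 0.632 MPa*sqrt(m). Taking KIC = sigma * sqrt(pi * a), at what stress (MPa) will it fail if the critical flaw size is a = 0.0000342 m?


Rearrange KIC = sigma * sqrt(pi * a):
  sigma = KIC / sqrt(pi * a)
  sqrt(pi * 0.0000342) = 0.010365
  sigma = 0.632 / 0.010365 = 60.97 MPa

60.97 MPa


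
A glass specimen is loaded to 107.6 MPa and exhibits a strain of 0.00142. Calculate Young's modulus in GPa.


Young's modulus: E = stress / strain
  E = 107.6 MPa / 0.00142 = 75774.65 MPa
Convert to GPa: 75774.65 / 1000 = 75.77 GPa

75.77 GPa


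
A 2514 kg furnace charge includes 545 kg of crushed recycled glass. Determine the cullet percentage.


Cullet ratio = (cullet mass / total batch mass) * 100
  Ratio = 545 / 2514 * 100 = 21.68%

21.68%


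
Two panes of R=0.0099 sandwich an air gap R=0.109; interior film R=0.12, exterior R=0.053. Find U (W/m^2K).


Total thermal resistance (series):
  R_total = R_in + R_glass + R_air + R_glass + R_out
  R_total = 0.12 + 0.0099 + 0.109 + 0.0099 + 0.053 = 0.3018 m^2K/W
U-value = 1 / R_total = 1 / 0.3018 = 3.313 W/m^2K

3.313 W/m^2K


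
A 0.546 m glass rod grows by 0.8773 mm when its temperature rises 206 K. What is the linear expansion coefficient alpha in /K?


Rearrange dL = alpha * L0 * dT for alpha:
  alpha = dL / (L0 * dT)
  alpha = (0.8773 / 1000) / (0.546 * 206) = 0.0000078 /K = 7.8 x 10^-6 /K

7.8 x 10^-6 /K


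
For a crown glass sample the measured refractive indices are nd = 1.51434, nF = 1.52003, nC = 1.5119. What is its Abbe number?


Abbe number formula: Vd = (nd - 1) / (nF - nC)
  nd - 1 = 1.51434 - 1 = 0.51434
  nF - nC = 1.52003 - 1.5119 = 0.00813
  Vd = 0.51434 / 0.00813 = 63.26

63.26


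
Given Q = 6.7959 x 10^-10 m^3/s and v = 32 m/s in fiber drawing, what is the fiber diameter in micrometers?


Cross-sectional area from continuity:
  A = Q / v = 6.7959 x 10^-10 / 32 = 2.123719 x 10^-11 m^2
Diameter from circular cross-section:
  d = sqrt(4A / pi) * 10^6 (m -> um)
  d = sqrt(4 * 2.123719 x 10^-11 / pi) * 10^6 = 5.2 um

5.2 um


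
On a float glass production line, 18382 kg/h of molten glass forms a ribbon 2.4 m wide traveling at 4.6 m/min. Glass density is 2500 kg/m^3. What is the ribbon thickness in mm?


Ribbon cross-section from mass balance:
  Volume rate = throughput / density = 18382 / 2500 = 7.3528 m^3/h
  thickness = volume rate / (speed * 60 * width), i.e.
  thickness = throughput / (60 * speed * width * density) * 1000
  thickness = 18382 / (60 * 4.6 * 2.4 * 2500) * 1000 = 11.1 mm

11.1 mm


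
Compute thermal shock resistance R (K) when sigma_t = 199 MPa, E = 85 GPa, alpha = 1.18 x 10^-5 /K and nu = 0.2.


Thermal shock resistance: R = sigma * (1 - nu) / (E * alpha)
  Numerator = 199 * (1 - 0.2) = 159.2
  Denominator = 85 * 1000 * (1.18 x 10^-5) = 1.003
  R = 159.2 / 1.003 = 158.7 K

158.7 K


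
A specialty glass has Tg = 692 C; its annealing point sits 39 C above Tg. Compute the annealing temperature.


The annealing temperature is Tg plus the offset:
  T_anneal = 692 + 39 = 731 C

731 C


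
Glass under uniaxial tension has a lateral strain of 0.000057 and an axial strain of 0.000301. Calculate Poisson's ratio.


Poisson's ratio: nu = lateral strain / axial strain
  nu = 0.000057 / 0.000301 = 0.1894

0.1894


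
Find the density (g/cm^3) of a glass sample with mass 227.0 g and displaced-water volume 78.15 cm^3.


Use the definition of density:
  rho = mass / volume
  rho = 227.0 / 78.15 = 2.905 g/cm^3

2.905 g/cm^3


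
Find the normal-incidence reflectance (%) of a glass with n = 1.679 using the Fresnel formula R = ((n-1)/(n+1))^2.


Fresnel reflectance at normal incidence:
  R = ((n - 1)/(n + 1))^2
  (n - 1)/(n + 1) = (1.679 - 1)/(1.679 + 1) = 0.253453
  R = 0.253453^2 = 0.0642384
  R(%) = 0.0642384 * 100 = 6.424%

6.424%


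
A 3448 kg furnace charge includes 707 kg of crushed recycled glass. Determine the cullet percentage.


Cullet ratio = (cullet mass / total batch mass) * 100
  Ratio = 707 / 3448 * 100 = 20.5%

20.5%


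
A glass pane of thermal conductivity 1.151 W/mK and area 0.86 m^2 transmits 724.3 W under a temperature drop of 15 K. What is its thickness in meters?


Fourier's law: t = k * A * dT / Q
  t = 1.151 * 0.86 * 15 / 724.3
  t = 14.8479 / 724.3 = 0.0205 m

0.0205 m


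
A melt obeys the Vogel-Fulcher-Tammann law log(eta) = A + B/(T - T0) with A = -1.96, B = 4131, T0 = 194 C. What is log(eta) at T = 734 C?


VFT equation: log(eta) = A + B / (T - T0)
  T - T0 = 734 - 194 = 540
  B / (T - T0) = 4131 / 540 = 7.65
  log(eta) = -1.96 + 7.65 = 5.69

5.69


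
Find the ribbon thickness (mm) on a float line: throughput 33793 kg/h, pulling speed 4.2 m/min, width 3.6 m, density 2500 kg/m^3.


Ribbon cross-section from mass balance:
  Volume rate = throughput / density = 33793 / 2500 = 13.5172 m^3/h
  thickness = volume rate / (speed * 60 * width), i.e.
  thickness = throughput / (60 * speed * width * density) * 1000
  thickness = 33793 / (60 * 4.2 * 3.6 * 2500) * 1000 = 14.9 mm

14.9 mm


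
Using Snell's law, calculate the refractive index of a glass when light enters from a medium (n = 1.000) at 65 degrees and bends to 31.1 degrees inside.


Apply Snell's law: n1 * sin(theta1) = n2 * sin(theta2)
  n2 = n1 * sin(theta1) / sin(theta2)
  sin(65) = 0.906308
  sin(31.1) = 0.516533
  n2 = 1.000 * 0.906308 / 0.516533 = 1.7546

1.7546


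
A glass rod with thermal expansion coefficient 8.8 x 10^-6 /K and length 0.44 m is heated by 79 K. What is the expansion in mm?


Thermal expansion formula: dL = alpha * L0 * dT
  dL = (8.8 x 10^-6) * 0.44 * 79 = 0.00030589 m
Convert to mm: 0.00030589 * 1000 = 0.3059 mm

0.3059 mm


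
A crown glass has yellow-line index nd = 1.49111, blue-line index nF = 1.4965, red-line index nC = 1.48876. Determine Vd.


Abbe number formula: Vd = (nd - 1) / (nF - nC)
  nd - 1 = 1.49111 - 1 = 0.49111
  nF - nC = 1.4965 - 1.48876 = 0.00774
  Vd = 0.49111 / 0.00774 = 63.45

63.45


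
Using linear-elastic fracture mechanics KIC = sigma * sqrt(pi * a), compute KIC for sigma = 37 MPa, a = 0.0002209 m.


Fracture toughness: KIC = sigma * sqrt(pi * a)
  pi * a = pi * 0.0002209 = 0.000693978
  sqrt(pi * a) = 0.026343
  KIC = 37 * 0.026343 = 0.975 MPa*sqrt(m)

0.975 MPa*sqrt(m)


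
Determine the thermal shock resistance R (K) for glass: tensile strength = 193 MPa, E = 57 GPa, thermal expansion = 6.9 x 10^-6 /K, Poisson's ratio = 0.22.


Thermal shock resistance: R = sigma * (1 - nu) / (E * alpha)
  Numerator = 193 * (1 - 0.22) = 150.54
  Denominator = 57 * 1000 * (6.9 x 10^-6) = 0.3933
  R = 150.54 / 0.3933 = 382.8 K

382.8 K


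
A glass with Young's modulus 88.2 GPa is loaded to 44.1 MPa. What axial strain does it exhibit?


Rearrange E = sigma / epsilon:
  epsilon = sigma / E
  E (MPa) = 88.2 * 1000 = 88200
  epsilon = 44.1 / 88200 = 0.0005

0.0005


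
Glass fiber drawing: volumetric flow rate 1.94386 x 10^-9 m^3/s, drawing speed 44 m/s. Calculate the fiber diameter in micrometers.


Cross-sectional area from continuity:
  A = Q / v = 1.94386 x 10^-9 / 44 = 4.417864 x 10^-11 m^2
Diameter from circular cross-section:
  d = sqrt(4A / pi) * 10^6 (m -> um)
  d = sqrt(4 * 4.417864 x 10^-11 / pi) * 10^6 = 7.5 um

7.5 um


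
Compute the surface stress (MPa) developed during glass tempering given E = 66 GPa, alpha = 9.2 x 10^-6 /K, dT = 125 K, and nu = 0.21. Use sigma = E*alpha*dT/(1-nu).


Tempering stress: sigma = E * alpha * dT / (1 - nu)
  E (MPa) = 66 * 1000 = 66000
  Numerator = 66000 * (9.2 x 10^-6) * 125 = 75.9
  Denominator = 1 - 0.21 = 0.79
  sigma = 75.9 / 0.79 = 96.1 MPa

96.1 MPa


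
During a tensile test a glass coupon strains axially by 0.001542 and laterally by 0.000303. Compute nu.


Poisson's ratio: nu = lateral strain / axial strain
  nu = 0.000303 / 0.001542 = 0.1965

0.1965


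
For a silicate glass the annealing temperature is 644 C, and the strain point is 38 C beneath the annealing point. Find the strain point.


Strain point = annealing point - difference:
  T_strain = 644 - 38 = 606 C

606 C


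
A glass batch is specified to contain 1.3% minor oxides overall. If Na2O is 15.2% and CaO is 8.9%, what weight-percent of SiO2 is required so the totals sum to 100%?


Known pieces sum to 100%:
  SiO2 = 100 - (others + Na2O + CaO)
  SiO2 = 100 - (1.3 + 15.2 + 8.9) = 74.6%

74.6%


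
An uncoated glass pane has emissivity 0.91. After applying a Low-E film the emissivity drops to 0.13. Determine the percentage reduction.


Percentage reduction = (1 - coated/uncoated) * 100
  Ratio = 0.13 / 0.91 = 0.1429
  Reduction = (1 - 0.1429) * 100 = 85.7%

85.7%


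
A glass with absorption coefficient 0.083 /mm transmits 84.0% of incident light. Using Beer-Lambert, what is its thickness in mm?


Rearrange T = exp(-alpha * thickness):
  thickness = -ln(T) / alpha
  T = 84.0/100 = 0.84
  ln(T) = -0.17435
  -ln(T) = 0.17435
  thickness = 0.17435 / 0.083 = 2.1 mm

2.1 mm


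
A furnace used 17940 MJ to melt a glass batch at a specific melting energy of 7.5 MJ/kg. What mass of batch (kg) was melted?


Rearrange E = m * s for m:
  m = E / s
  m = 17940 / 7.5 = 2392.0 kg

2392.0 kg


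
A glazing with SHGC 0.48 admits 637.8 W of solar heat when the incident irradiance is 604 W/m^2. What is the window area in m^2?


Rearrange Q = Area * SHGC * Irradiance:
  Area = Q / (SHGC * Irradiance)
  Area = 637.8 / (0.48 * 604) = 2.2 m^2

2.2 m^2


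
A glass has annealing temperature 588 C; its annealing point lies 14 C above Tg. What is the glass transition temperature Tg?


Rearrange T_anneal = Tg + offset for Tg:
  Tg = T_anneal - offset = 588 - 14 = 574 C

574 C


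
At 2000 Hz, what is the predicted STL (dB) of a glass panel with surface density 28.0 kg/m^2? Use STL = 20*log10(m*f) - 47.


Mass law: STL = 20 * log10(m * f) - 47
  m * f = 28.0 * 2000 = 56000
  log10(56000) = 4.74819
  STL = 20 * 4.74819 - 47 = 94.9638 - 47 = 48.0 dB

48.0 dB


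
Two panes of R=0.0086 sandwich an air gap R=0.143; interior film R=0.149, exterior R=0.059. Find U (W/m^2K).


Total thermal resistance (series):
  R_total = R_in + R_glass + R_air + R_glass + R_out
  R_total = 0.149 + 0.0086 + 0.143 + 0.0086 + 0.059 = 0.3682 m^2K/W
U-value = 1 / R_total = 1 / 0.3682 = 2.716 W/m^2K

2.716 W/m^2K


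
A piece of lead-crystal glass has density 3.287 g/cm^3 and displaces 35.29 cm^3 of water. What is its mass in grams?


Rearrange rho = m / V:
  m = rho * V
  m = 3.287 * 35.29 = 115.998 g

115.998 g


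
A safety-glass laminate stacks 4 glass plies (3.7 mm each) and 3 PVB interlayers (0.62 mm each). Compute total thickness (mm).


Total thickness = glass contribution + PVB contribution
  Glass: 4 * 3.7 = 14.8 mm
  PVB: 3 * 0.62 = 1.86 mm
  Total = 14.8 + 1.86 = 16.66 mm

16.66 mm


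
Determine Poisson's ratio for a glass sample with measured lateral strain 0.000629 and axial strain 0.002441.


Poisson's ratio: nu = lateral strain / axial strain
  nu = 0.000629 / 0.002441 = 0.2577

0.2577


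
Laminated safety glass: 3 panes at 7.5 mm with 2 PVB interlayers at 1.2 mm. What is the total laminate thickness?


Total thickness = glass contribution + PVB contribution
  Glass: 3 * 7.5 = 22.5 mm
  PVB: 2 * 1.2 = 2.4 mm
  Total = 22.5 + 2.4 = 24.9 mm

24.9 mm


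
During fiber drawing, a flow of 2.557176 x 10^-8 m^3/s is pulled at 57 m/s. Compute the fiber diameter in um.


Cross-sectional area from continuity:
  A = Q / v = 2.557176 x 10^-8 / 57 = 4.486274 x 10^-10 m^2
Diameter from circular cross-section:
  d = sqrt(4A / pi) * 10^6 (m -> um)
  d = sqrt(4 * 4.486274 x 10^-10 / pi) * 10^6 = 23.9 um

23.9 um


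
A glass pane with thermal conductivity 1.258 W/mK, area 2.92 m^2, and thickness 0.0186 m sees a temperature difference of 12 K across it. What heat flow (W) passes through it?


Fourier's law: Q = k * A * dT / t
  Q = 1.258 * 2.92 * 12 / 0.0186
  Q = 44.08032 / 0.0186 = 2369.9 W

2369.9 W


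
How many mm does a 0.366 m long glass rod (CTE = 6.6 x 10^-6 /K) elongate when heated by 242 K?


Thermal expansion formula: dL = alpha * L0 * dT
  dL = (6.6 x 10^-6) * 0.366 * 242 = 0.00058458 m
Convert to mm: 0.00058458 * 1000 = 0.5846 mm

0.5846 mm


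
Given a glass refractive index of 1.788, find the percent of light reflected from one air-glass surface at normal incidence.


Fresnel reflectance at normal incidence:
  R = ((n - 1)/(n + 1))^2
  (n - 1)/(n + 1) = (1.788 - 1)/(1.788 + 1) = 0.28264
  R = 0.28264^2 = 0.0798854
  R(%) = 0.0798854 * 100 = 7.989%

7.989%


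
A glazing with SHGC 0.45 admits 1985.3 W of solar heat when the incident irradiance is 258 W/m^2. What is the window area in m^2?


Rearrange Q = Area * SHGC * Irradiance:
  Area = Q / (SHGC * Irradiance)
  Area = 1985.3 / (0.45 * 258) = 17.1 m^2

17.1 m^2


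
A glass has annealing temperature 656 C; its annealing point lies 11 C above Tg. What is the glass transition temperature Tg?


Rearrange T_anneal = Tg + offset for Tg:
  Tg = T_anneal - offset = 656 - 11 = 645 C

645 C


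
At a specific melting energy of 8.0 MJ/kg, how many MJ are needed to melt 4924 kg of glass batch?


Total energy = mass * specific energy
  E = 4924 * 8.0 = 39392 MJ

39392 MJ


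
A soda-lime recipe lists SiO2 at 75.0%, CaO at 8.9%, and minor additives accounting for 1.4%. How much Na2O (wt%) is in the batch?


Pieces sum to 100%:
  Na2O = 100 - (SiO2 + CaO + others)
  Na2O = 100 - (75.0 + 8.9 + 1.4) = 14.7%

14.7%


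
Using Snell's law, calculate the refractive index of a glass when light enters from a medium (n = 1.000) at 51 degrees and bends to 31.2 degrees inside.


Apply Snell's law: n1 * sin(theta1) = n2 * sin(theta2)
  n2 = n1 * sin(theta1) / sin(theta2)
  sin(51) = 0.777146
  sin(31.2) = 0.518027
  n2 = 1.000 * 0.777146 / 0.518027 = 1.5002

1.5002


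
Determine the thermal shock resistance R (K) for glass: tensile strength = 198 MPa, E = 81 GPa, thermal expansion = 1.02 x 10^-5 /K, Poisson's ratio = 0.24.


Thermal shock resistance: R = sigma * (1 - nu) / (E * alpha)
  Numerator = 198 * (1 - 0.24) = 150.48
  Denominator = 81 * 1000 * (1.02 x 10^-5) = 0.8262
  R = 150.48 / 0.8262 = 182.1 K

182.1 K


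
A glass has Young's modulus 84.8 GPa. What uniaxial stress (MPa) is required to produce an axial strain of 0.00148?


Rearrange E = sigma / epsilon:
  sigma = E * epsilon
  E (MPa) = 84.8 * 1000 = 84800
  sigma = 84800 * 0.00148 = 125.5 MPa

125.5 MPa


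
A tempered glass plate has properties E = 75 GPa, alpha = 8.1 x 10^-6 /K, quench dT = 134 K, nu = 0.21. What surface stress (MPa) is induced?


Tempering stress: sigma = E * alpha * dT / (1 - nu)
  E (MPa) = 75 * 1000 = 75000
  Numerator = 75000 * (8.1 x 10^-6) * 134 = 81.405
  Denominator = 1 - 0.21 = 0.79
  sigma = 81.405 / 0.79 = 103.0 MPa

103.0 MPa


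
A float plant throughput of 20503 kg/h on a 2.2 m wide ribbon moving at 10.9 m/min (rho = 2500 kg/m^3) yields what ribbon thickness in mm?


Ribbon cross-section from mass balance:
  Volume rate = throughput / density = 20503 / 2500 = 8.2012 m^3/h
  thickness = volume rate / (speed * 60 * width), i.e.
  thickness = throughput / (60 * speed * width * density) * 1000
  thickness = 20503 / (60 * 10.9 * 2.2 * 2500) * 1000 = 5.7 mm

5.7 mm


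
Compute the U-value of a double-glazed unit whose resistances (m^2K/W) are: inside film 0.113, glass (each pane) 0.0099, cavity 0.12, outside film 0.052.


Total thermal resistance (series):
  R_total = R_in + R_glass + R_air + R_glass + R_out
  R_total = 0.113 + 0.0099 + 0.12 + 0.0099 + 0.052 = 0.3048 m^2K/W
U-value = 1 / R_total = 1 / 0.3048 = 3.281 W/m^2K

3.281 W/m^2K


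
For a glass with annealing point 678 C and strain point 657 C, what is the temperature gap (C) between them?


Gap = T_anneal - T_strain:
  gap = 678 - 657 = 21 C

21 C


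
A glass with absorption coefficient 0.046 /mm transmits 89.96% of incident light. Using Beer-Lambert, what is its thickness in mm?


Rearrange T = exp(-alpha * thickness):
  thickness = -ln(T) / alpha
  T = 89.96/100 = 0.8996
  ln(T) = -0.10581
  -ln(T) = 0.10581
  thickness = 0.10581 / 0.046 = 2.3 mm

2.3 mm


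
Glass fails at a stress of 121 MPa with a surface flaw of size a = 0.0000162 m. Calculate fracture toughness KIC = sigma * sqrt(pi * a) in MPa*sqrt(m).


Fracture toughness: KIC = sigma * sqrt(pi * a)
  pi * a = pi * 0.0000162 = 0.000050894
  sqrt(pi * a) = 0.007134
  KIC = 121 * 0.007134 = 0.863 MPa*sqrt(m)

0.863 MPa*sqrt(m)


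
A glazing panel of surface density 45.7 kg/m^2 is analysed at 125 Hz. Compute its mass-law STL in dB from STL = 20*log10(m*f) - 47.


Mass law: STL = 20 * log10(m * f) - 47
  m * f = 45.7 * 125 = 5712.5
  log10(5712.5) = 3.75683
  STL = 20 * 3.75683 - 47 = 75.1366 - 47 = 28.1 dB

28.1 dB


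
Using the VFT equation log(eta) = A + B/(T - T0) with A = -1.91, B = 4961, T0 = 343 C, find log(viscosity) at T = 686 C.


VFT equation: log(eta) = A + B / (T - T0)
  T - T0 = 686 - 343 = 343
  B / (T - T0) = 4961 / 343 = 14.464
  log(eta) = -1.91 + 14.464 = 12.554

12.554


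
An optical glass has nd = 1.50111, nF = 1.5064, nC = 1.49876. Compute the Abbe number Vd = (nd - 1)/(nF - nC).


Abbe number formula: Vd = (nd - 1) / (nF - nC)
  nd - 1 = 1.50111 - 1 = 0.50111
  nF - nC = 1.5064 - 1.49876 = 0.00764
  Vd = 0.50111 / 0.00764 = 65.59

65.59


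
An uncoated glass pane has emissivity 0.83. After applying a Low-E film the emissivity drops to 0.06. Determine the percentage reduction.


Percentage reduction = (1 - coated/uncoated) * 100
  Ratio = 0.06 / 0.83 = 0.0723
  Reduction = (1 - 0.0723) * 100 = 92.8%

92.8%


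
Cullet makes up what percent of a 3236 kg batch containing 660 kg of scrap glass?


Cullet ratio = (cullet mass / total batch mass) * 100
  Ratio = 660 / 3236 * 100 = 20.4%

20.4%


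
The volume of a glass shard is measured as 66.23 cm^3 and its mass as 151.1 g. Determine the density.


Use the definition of density:
  rho = mass / volume
  rho = 151.1 / 66.23 = 2.281 g/cm^3

2.281 g/cm^3


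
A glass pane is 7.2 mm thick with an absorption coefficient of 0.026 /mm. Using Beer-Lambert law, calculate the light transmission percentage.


Beer-Lambert law: T = exp(-alpha * thickness)
  exponent = -0.026 * 7.2 = -0.1872
  T = exp(-0.1872) = 0.8293
  Percentage = 0.8293 * 100 = 82.93%

82.93%


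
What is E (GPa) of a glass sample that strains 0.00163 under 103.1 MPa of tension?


Young's modulus: E = stress / strain
  E = 103.1 MPa / 0.00163 = 63251.53 MPa
Convert to GPa: 63251.53 / 1000 = 63.25 GPa

63.25 GPa


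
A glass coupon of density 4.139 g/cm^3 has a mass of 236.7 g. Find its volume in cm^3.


Rearrange rho = m / V:
  V = m / rho
  V = 236.7 / 4.139 = 57.188 cm^3

57.188 cm^3


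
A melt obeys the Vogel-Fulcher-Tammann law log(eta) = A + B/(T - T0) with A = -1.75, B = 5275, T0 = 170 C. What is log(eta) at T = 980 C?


VFT equation: log(eta) = A + B / (T - T0)
  T - T0 = 980 - 170 = 810
  B / (T - T0) = 5275 / 810 = 6.512
  log(eta) = -1.75 + 6.512 = 4.762

4.762


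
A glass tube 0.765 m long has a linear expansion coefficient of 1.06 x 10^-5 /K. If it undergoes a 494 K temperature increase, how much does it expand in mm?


Thermal expansion formula: dL = alpha * L0 * dT
  dL = (1.06 x 10^-5) * 0.765 * 494 = 0.00400585 m
Convert to mm: 0.00400585 * 1000 = 4.0058 mm

4.0058 mm


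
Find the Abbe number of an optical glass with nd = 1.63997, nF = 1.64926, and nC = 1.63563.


Abbe number formula: Vd = (nd - 1) / (nF - nC)
  nd - 1 = 1.63997 - 1 = 0.63997
  nF - nC = 1.64926 - 1.63563 = 0.01363
  Vd = 0.63997 / 0.01363 = 46.95

46.95


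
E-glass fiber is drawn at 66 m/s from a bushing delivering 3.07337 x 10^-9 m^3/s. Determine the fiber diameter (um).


Cross-sectional area from continuity:
  A = Q / v = 3.07337 x 10^-9 / 66 = 4.656621 x 10^-11 m^2
Diameter from circular cross-section:
  d = sqrt(4A / pi) * 10^6 (m -> um)
  d = sqrt(4 * 4.656621 x 10^-11 / pi) * 10^6 = 7.7 um

7.7 um


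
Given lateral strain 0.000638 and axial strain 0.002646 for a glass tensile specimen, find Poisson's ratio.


Poisson's ratio: nu = lateral strain / axial strain
  nu = 0.000638 / 0.002646 = 0.2411

0.2411


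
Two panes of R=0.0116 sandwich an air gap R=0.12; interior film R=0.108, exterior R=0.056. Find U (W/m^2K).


Total thermal resistance (series):
  R_total = R_in + R_glass + R_air + R_glass + R_out
  R_total = 0.108 + 0.0116 + 0.12 + 0.0116 + 0.056 = 0.3072 m^2K/W
U-value = 1 / R_total = 1 / 0.3072 = 3.255 W/m^2K

3.255 W/m^2K


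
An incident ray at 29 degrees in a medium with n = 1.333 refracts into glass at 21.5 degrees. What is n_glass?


Apply Snell's law: n1 * sin(theta1) = n2 * sin(theta2)
  n2 = n1 * sin(theta1) / sin(theta2)
  sin(29) = 0.48481
  sin(21.5) = 0.366501
  n2 = 1.333 * 0.48481 / 0.366501 = 1.7633

1.7633


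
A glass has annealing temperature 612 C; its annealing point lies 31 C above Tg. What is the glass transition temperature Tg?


Rearrange T_anneal = Tg + offset for Tg:
  Tg = T_anneal - offset = 612 - 31 = 581 C

581 C


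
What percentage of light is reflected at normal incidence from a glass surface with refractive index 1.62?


Fresnel reflectance at normal incidence:
  R = ((n - 1)/(n + 1))^2
  (n - 1)/(n + 1) = (1.62 - 1)/(1.62 + 1) = 0.236641
  R = 0.236641^2 = 0.055999
  R(%) = 0.055999 * 100 = 5.6%

5.6%


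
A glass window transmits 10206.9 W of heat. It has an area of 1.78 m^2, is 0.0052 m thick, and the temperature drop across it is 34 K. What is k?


Fourier's law rearranged: k = Q * t / (A * dT)
  Numerator = 10206.9 * 0.0052 = 53.07588
  Denominator = 1.78 * 34 = 60.52
  k = 53.07588 / 60.52 = 0.877 W/mK

0.877 W/mK


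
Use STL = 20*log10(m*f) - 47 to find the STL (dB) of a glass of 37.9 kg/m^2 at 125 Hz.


Mass law: STL = 20 * log10(m * f) - 47
  m * f = 37.9 * 125 = 4737.5
  log10(4737.5) = 3.67555
  STL = 20 * 3.67555 - 47 = 73.511 - 47 = 26.5 dB

26.5 dB
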